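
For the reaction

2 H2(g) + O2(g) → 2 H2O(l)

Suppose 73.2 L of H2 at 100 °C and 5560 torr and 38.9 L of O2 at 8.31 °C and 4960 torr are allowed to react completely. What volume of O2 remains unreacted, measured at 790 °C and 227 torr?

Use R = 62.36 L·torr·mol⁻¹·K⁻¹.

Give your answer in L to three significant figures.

n(H2) = PV/RT = (5560 × 73.2) / (62.36 × 373.15) = 17.49 mol
n(O2) = PV/RT = (4960 × 38.9) / (62.36 × 281.46) = 10.99 mol
For 17.49 mol H2, stoichiometry requires (1/2) × 17.49 = 8.745 mol O2; 10.99 mol is available, so H2 is limiting.
n(O2) consumed = (1/2) × 17.49 = 8.745 mol; remaining = 10.99 − 8.745 = 2.245 mol
V(O2) = nRT/P = 2.245 × 62.36 × 1063.15 / 227 = 655.7 L

656 L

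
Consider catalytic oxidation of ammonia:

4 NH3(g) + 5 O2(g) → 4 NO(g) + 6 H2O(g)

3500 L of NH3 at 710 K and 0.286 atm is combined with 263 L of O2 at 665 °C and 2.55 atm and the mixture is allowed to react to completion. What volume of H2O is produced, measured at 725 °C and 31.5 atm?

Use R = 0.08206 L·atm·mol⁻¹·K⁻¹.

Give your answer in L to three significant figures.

27.2 L

n(NH3) = PV/RT = (0.286 × 3500) / (0.08206 × 710) = 17.18 mol
n(O2) = PV/RT = (2.55 × 263) / (0.08206 × 938.15) = 8.711 mol
For 17.18 mol NH3, stoichiometry requires (5/4) × 17.18 = 21.48 mol O2; 8.711 mol is available, so O2 is limiting.
n(H2O) = (6/5) × 8.711 = 10.45 mol
V(H2O) = nRT/P = 10.45 × 0.08206 × 998.15 / 31.5 = 27.17 L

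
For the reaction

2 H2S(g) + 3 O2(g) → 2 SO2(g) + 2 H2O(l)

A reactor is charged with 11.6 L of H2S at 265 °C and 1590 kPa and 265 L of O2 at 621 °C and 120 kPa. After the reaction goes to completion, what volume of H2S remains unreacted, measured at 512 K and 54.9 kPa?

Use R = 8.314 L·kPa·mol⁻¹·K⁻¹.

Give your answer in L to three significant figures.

98.5 L

n(H2S) = PV/RT = (1590 × 11.6) / (8.314 × 538.15) = 4.122 mol
n(O2) = PV/RT = (120 × 265) / (8.314 × 894.15) = 4.278 mol
For 4.122 mol H2S, stoichiometry requires (3/2) × 4.122 = 6.183 mol O2; 4.278 mol is available, so O2 is limiting.
n(H2S) consumed = (2/3) × 4.278 = 2.852 mol; remaining = 4.122 − 2.852 = 1.270 mol
V(H2S) = nRT/P = 1.270 × 8.314 × 512 / 54.9 = 98.47 L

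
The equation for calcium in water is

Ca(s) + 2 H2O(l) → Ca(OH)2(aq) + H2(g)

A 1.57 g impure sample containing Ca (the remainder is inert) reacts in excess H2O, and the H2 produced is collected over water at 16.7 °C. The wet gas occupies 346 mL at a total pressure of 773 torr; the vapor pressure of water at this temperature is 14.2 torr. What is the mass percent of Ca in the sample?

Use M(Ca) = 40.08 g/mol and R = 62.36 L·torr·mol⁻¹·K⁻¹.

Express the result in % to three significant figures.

P(H2) = 773 − 14.2 = 758.8 torr
n(H2) = PV/RT = (758.8 × 0.3460) / (62.36 × 289.85) = 0.01453 mol
n(Ca) = (1/1) × 0.01453 = 0.01453 mol
m(Ca) = 0.01453 × 40.08 = 0.5824 g
%Ca = 0.5824 / 1.57 × 100 = 37.10%

37.1 %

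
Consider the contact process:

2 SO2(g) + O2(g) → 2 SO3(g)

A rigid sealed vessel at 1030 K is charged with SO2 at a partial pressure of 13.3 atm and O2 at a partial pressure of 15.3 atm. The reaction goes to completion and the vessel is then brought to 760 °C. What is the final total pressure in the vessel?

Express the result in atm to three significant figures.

22.0 atm

At constant V, partial pressures at 1030 K are proportional to moles, so apply stoichiometry directly to pressures.
P(O2) required for 13.3 atm of SO2 = (1/2) × 13.3 = 6.650 atm; available 15.3 atm, so SO2 is limiting.
P(O2) remaining = 15.3 − (1/2) × 13.3 = 8.650 atm
P(gaseous products) = (2)/2 × 13.3 = 13.30 atm
P_total at 1030 K = 8.650 + 13.30 = 21.95 atm
Scaling to 760 °C: P = 21.95 × 1033.15/1030 = 22.02 atm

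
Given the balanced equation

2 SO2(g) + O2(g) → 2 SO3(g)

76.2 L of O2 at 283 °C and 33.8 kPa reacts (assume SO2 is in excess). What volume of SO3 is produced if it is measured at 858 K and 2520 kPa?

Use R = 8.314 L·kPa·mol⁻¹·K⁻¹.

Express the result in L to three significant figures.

n(O2) = PV/RT = (33.8 × 76.2) / (8.314 × 556.15) = 0.5570 mol
n(SO3) = (2/1) × 0.5570 = 1.114 mol
V = nRT/P = 1.114 × 8.314 × 858 / 2520 = 3.153 L

3.15 L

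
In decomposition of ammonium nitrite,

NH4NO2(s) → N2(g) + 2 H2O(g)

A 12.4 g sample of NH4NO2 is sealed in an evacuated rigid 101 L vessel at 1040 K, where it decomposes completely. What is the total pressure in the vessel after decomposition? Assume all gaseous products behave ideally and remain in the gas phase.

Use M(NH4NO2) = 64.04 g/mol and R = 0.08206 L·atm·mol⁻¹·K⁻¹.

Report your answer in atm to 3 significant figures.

0.491 atm

n(NH4NO2) = 12.4 / 64.04 = 0.1936 mol
n(gas produced) = (3/1) × 0.1936 = 0.5808 mol
P = nRT/V = 0.5808 × 0.08206 × 1040 / 101 = 0.4908 atm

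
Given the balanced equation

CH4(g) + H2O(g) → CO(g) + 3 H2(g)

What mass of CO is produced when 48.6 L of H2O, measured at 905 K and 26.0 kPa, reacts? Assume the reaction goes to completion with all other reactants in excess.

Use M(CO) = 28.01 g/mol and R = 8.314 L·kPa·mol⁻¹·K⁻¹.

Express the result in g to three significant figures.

4.70 g

n(H2O) = PV/RT = (26.0 × 48.6) / (8.314 × 905) = 0.1679 mol
n(CO) = (1/1) × 0.1679 = 0.1679 mol
m(CO) = 0.1679 × 28.01 = 4.703 g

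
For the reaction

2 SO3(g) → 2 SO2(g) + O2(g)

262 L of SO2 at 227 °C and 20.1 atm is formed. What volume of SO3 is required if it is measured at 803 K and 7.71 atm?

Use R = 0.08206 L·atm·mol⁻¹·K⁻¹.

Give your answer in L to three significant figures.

1100 L

n(SO2) = PV/RT = (20.1 × 262) / (0.08206 × 500.15) = 128.3 mol
n(SO3) = (2/2) × 128.3 = 128.3 mol
V = nRT/P = 128.3 × 0.08206 × 803 / 7.71 = 1097 L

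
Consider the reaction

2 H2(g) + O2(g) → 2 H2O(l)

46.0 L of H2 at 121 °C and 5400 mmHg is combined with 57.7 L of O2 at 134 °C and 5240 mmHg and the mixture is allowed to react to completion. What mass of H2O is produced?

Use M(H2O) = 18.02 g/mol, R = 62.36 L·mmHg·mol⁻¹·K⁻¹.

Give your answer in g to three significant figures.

182 g

n(H2) = PV/RT = (5400 × 46.0) / (62.36 × 394.15) = 10.11 mol
n(O2) = PV/RT = (5240 × 57.7) / (62.36 × 407.15) = 11.91 mol
For 10.11 mol H2, stoichiometry requires (1/2) × 10.11 = 5.055 mol O2; 11.91 mol is available, so H2 is limiting.
n(H2O) = (2/2) × 10.11 = 10.11 mol
m(H2O) = 10.11 × 18.02 = 182.2 g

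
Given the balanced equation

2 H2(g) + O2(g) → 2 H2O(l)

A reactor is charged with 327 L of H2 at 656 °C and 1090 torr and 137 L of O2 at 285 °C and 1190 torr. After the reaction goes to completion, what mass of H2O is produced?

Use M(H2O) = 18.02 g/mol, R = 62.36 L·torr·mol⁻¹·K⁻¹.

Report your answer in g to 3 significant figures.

111 g

n(H2) = PV/RT = (1090 × 327) / (62.36 × 929.15) = 6.152 mol
n(O2) = PV/RT = (1190 × 137) / (62.36 × 558.15) = 4.684 mol
For 6.152 mol H2, stoichiometry requires (1/2) × 6.152 = 3.076 mol O2; 4.684 mol is available, so H2 is limiting.
n(H2O) = (2/2) × 6.152 = 6.152 mol
m(H2O) = 6.152 × 18.02 = 110.9 g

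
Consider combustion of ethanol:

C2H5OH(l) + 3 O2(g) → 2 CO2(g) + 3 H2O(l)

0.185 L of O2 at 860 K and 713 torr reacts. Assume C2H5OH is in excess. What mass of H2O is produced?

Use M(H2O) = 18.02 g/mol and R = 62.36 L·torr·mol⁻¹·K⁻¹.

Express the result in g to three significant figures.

n(O2) = PV/RT = (713 × 0.185) / (62.36 × 860) = 0.002460 mol
n(H2O) = (3/3) × 0.002460 = 0.002460 mol
m(H2O) = 0.002460 × 18.02 = 0.04433 g

0.0443 g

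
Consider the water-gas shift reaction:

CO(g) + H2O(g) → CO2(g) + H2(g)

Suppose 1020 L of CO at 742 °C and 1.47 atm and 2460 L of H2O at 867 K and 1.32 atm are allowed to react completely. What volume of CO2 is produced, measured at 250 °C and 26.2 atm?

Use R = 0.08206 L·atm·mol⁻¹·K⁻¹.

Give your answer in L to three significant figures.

29.5 L

n(CO) = PV/RT = (1.47 × 1020) / (0.08206 × 1015.15) = 18.00 mol
n(H2O) = PV/RT = (1.32 × 2460) / (0.08206 × 867) = 45.64 mol
For 18.00 mol CO, stoichiometry requires (1/1) × 18.00 = 18.00 mol H2O; 45.64 mol is available, so CO is limiting.
n(CO2) = (1/1) × 18.00 = 18.00 mol
V(CO2) = nRT/P = 18.00 × 0.08206 × 523.15 / 26.2 = 29.49 L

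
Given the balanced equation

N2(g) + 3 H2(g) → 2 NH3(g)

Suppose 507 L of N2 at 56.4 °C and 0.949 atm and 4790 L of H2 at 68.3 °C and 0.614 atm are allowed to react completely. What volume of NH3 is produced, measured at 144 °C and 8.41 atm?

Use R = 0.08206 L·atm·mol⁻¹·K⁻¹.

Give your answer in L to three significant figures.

n(N2) = PV/RT = (0.949 × 507) / (0.08206 × 329.55) = 17.79 mol
n(H2) = PV/RT = (0.614 × 4790) / (0.08206 × 341.45) = 105.0 mol
For 17.79 mol N2, stoichiometry requires (3/1) × 17.79 = 53.37 mol H2; 105.0 mol is available, so N2 is limiting.
n(NH3) = (2/1) × 17.79 = 35.58 mol
V(NH3) = nRT/P = 35.58 × 0.08206 × 417.15 / 8.41 = 144.8 L

145 L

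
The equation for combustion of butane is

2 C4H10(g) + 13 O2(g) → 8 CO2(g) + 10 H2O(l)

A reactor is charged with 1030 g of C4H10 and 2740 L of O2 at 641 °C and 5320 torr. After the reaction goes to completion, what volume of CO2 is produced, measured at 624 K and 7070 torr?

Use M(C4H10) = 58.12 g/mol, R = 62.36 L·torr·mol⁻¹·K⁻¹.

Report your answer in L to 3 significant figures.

n(C4H10) = 1030 / 58.12 = 17.72 mol
n(O2) = PV/RT = (5320 × 2740) / (62.36 × 914.15) = 255.7 mol
For 17.72 mol C4H10, stoichiometry requires (13/2) × 17.72 = 115.2 mol O2; 255.7 mol is available, so C4H10 is limiting.
n(CO2) = (8/2) × 17.72 = 70.88 mol
V(CO2) = nRT/P = 70.88 × 62.36 × 624 / 7070 = 390.1 L

390 L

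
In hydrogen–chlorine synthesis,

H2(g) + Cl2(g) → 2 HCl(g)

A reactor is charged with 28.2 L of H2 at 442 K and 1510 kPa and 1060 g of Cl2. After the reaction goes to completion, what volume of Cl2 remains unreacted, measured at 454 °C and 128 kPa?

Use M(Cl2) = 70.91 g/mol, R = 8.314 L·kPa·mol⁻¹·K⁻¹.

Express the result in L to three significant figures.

n(H2) = PV/RT = (1510 × 28.2) / (8.314 × 442) = 11.59 mol
n(Cl2) = 1060 / 70.91 = 14.95 mol
For 11.59 mol H2, stoichiometry requires (1/1) × 11.59 = 11.59 mol Cl2; 14.95 mol is available, so H2 is limiting.
n(Cl2) consumed = (1/1) × 11.59 = 11.59 mol; remaining = 14.95 − 11.59 = 3.360 mol
V(Cl2) = nRT/P = 3.360 × 8.314 × 727.15 / 128 = 158.7 L

159 L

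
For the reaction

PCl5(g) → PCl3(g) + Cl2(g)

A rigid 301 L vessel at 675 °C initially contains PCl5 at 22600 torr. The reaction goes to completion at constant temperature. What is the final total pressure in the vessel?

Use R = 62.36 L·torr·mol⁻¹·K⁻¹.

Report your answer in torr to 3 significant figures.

45200 torr

Rigid vessel, constant T ⇒ P scales with total gas moles (1 → 2).
P_final = (2/1) × 22600 = 45200 torr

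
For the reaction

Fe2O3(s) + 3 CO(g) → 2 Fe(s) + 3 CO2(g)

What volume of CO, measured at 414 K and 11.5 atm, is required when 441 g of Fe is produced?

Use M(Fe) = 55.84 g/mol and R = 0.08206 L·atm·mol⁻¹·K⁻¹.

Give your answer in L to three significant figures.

35.0 L

n(Fe) = 441.0 / 55.84 = 7.898 mol
n(CO) = (3/2) × 7.898 = 11.85 mol
V = nRT/P = 11.85 × 0.08206 × 414 / 11.5 = 35.01 L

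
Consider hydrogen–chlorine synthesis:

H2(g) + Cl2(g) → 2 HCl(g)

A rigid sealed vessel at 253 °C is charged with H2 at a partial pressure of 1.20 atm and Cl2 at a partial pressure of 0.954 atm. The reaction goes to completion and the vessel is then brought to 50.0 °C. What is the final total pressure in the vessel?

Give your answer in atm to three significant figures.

1.32 atm

Because the vessel is rigid and T is held at 253 °C, work the stoichiometry in partial pressures (P_i = n_iRT/V).
P(Cl2) required for 1.20 atm of H2 = (1/1) × 1.20 = 1.200 atm; available 0.954 atm, so Cl2 is limiting.
P(H2) remaining = 1.20 − (1/1) × 0.954 = 0.2460 atm
P(gaseous products) = (2)/1 × 0.954 = 1.908 atm
P_total at 253 °C = 0.2460 + 1.908 = 2.154 atm
Scaling to 50.0 °C: P = 2.154 × 323.15/526.15 = 1.323 atm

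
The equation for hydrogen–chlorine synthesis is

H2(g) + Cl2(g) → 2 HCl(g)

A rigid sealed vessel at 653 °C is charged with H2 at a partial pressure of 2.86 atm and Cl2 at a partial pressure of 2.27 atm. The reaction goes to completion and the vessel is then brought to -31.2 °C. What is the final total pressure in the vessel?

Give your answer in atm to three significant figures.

1.34 atm

With V and T fixed, P_i ∝ n_i, so the mole ratios apply directly to partial pressures at 653 °C.
P(Cl2) required for 2.86 atm of H2 = (1/1) × 2.86 = 2.860 atm; available 2.27 atm, so Cl2 is limiting.
P(H2) remaining = 2.86 − (1/1) × 2.27 = 0.5900 atm
P(gaseous products) = (2)/1 × 2.27 = 4.540 atm
P_total at 653 °C = 0.5900 + 4.540 = 5.130 atm
Scaling to -31.2 °C: P = 5.130 × 241.95/926.15 = 1.340 atm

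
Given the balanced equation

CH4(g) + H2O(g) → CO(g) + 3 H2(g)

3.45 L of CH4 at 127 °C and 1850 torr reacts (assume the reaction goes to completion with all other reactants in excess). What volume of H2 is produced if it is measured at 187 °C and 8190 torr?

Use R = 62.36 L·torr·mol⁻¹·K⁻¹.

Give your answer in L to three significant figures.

2.69 L

n(CH4) = PV/RT = (1850 × 3.45) / (62.36 × 400.15) = 0.2558 mol
n(H2) = (3/1) × 0.2558 = 0.7674 mol
V = nRT/P = 0.7674 × 62.36 × 460.15 / 8190 = 2.689 L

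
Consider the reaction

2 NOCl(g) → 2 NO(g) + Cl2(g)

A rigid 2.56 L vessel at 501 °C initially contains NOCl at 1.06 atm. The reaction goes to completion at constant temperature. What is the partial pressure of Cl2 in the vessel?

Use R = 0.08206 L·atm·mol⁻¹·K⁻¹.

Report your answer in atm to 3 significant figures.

n(NOCl)₀ = PV/RT = (1.06 × 2.56) / (0.08206 × 774.15) = 0.04272 mol
n(Cl2) = (1/2) × 0.04272 = 0.02136 mol
P(Cl2) = nRT/V = 0.02136 × 0.08206 × 774.15 / 2.56 = 0.5301 atm

0.530 atm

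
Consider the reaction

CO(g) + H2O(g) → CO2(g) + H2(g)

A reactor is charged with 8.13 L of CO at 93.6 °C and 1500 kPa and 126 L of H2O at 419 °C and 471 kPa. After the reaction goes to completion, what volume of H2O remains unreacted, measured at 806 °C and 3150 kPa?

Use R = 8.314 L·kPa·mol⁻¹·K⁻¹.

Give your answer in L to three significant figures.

18.0 L

n(CO) = PV/RT = (1500 × 8.13) / (8.314 × 366.75) = 3.999 mol
n(H2O) = PV/RT = (471 × 126) / (8.314 × 692.15) = 10.31 mol
For 3.999 mol CO, stoichiometry requires (1/1) × 3.999 = 3.999 mol H2O; 10.31 mol is available, so CO is limiting.
n(H2O) consumed = (1/1) × 3.999 = 3.999 mol; remaining = 10.31 − 3.999 = 6.311 mol
V(H2O) = nRT/P = 6.311 × 8.314 × 1079.15 / 3150 = 17.98 L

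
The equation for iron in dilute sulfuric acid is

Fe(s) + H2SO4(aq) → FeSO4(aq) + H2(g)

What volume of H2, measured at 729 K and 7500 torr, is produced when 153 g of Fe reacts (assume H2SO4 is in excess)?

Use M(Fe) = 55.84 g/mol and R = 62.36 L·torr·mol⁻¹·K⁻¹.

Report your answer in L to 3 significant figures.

n(Fe) = 153.0 / 55.84 = 2.740 mol
n(H2) = (1/1) × 2.740 = 2.740 mol
V = nRT/P = 2.740 × 62.36 × 729 / 7500 = 16.61 L

16.6 L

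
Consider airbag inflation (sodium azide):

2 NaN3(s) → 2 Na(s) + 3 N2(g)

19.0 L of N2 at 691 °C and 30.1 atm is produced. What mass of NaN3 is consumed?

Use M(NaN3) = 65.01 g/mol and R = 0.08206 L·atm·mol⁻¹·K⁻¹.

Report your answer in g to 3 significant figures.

n(N2) = PV/RT = (30.1 × 19.0) / (0.08206 × 964.15) = 7.228 mol
n(NaN3) = (2/3) × 7.228 = 4.819 mol
m(NaN3) = 4.819 × 65.01 = 313.3 g

313 g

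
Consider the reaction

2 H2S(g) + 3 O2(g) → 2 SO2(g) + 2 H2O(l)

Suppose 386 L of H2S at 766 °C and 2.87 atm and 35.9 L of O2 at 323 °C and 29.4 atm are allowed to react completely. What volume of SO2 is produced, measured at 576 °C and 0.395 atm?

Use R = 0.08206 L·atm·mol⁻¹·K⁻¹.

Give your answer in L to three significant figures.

2290 L

n(H2S) = PV/RT = (2.87 × 386) / (0.08206 × 1039.15) = 12.99 mol
n(O2) = PV/RT = (29.4 × 35.9) / (0.08206 × 596.15) = 21.58 mol
For 12.99 mol H2S, stoichiometry requires (3/2) × 12.99 = 19.48 mol O2; 21.58 mol is available, so H2S is limiting.
n(SO2) = (2/2) × 12.99 = 12.99 mol
V(SO2) = nRT/P = 12.99 × 0.08206 × 849.15 / 0.395 = 2292 L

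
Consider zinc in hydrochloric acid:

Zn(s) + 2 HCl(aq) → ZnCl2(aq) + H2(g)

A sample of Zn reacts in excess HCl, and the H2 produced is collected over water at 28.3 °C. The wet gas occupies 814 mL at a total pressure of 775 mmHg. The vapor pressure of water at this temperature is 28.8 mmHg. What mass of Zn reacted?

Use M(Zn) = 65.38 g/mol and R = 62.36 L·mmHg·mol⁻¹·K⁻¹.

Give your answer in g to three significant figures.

2.11 g

P(H2) = 775 − 28.8 = 746.2 mmHg
n(H2) = PV/RT = (746.2 × 0.8140) / (62.36 × 301.45) = 0.03231 mol
n(Zn) = (1/1) × 0.03231 = 0.03231 mol
m(Zn) = 0.03231 × 65.38 = 2.112 g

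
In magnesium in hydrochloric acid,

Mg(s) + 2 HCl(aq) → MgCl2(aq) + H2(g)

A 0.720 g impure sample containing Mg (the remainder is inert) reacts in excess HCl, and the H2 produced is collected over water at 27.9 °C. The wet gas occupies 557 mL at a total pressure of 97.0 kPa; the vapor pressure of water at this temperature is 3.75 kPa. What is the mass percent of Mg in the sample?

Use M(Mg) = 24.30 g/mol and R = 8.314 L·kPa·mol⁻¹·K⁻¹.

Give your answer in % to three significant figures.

P(H2) = 97.0 − 3.75 = 93.25 kPa
n(H2) = PV/RT = (93.25 × 0.5570) / (8.314 × 301.05) = 0.02075 mol
n(Mg) = (1/1) × 0.02075 = 0.02075 mol
m(Mg) = 0.02075 × 24.30 = 0.5042 g
%Mg = 0.5042 / 0.720 × 100 = 70.03%

70.0 %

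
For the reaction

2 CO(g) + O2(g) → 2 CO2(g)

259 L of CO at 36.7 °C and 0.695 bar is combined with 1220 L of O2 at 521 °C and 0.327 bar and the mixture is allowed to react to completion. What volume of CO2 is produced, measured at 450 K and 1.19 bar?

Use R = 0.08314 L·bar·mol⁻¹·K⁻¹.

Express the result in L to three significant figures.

220 L

n(CO) = PV/RT = (0.695 × 259) / (0.08314 × 309.85) = 6.988 mol
n(O2) = PV/RT = (0.327 × 1220) / (0.08314 × 794.15) = 6.042 mol
For 6.988 mol CO, stoichiometry requires (1/2) × 6.988 = 3.494 mol O2; 6.042 mol is available, so CO is limiting.
n(CO2) = (2/2) × 6.988 = 6.988 mol
V(CO2) = nRT/P = 6.988 × 0.08314 × 450 / 1.19 = 219.7 L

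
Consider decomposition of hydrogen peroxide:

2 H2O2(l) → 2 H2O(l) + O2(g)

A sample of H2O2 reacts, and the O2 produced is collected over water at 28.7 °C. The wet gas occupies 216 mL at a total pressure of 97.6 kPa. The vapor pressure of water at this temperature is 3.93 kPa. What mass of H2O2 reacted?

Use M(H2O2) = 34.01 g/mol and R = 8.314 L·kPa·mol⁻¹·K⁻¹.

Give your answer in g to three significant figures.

P(O2) = 97.6 − 3.93 = 93.67 kPa
n(O2) = PV/RT = (93.67 × 0.2160) / (8.314 × 301.85) = 0.008062 mol
n(H2O2) = (2/1) × 0.008062 = 0.01612 mol
m(H2O2) = 0.01612 × 34.01 = 0.5482 g

0.548 g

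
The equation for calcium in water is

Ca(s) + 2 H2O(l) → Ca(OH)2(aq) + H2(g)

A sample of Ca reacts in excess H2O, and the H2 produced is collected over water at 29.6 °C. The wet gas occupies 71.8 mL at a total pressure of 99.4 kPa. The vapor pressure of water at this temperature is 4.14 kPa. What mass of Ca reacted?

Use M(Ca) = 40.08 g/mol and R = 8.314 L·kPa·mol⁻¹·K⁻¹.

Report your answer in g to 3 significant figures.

P(H2) = 99.4 − 4.14 = 95.26 kPa
n(H2) = PV/RT = (95.26 × 0.07180) / (8.314 × 302.75) = 0.002717 mol
n(Ca) = (1/1) × 0.002717 = 0.002717 mol
m(Ca) = 0.002717 × 40.08 = 0.1089 g

0.109 g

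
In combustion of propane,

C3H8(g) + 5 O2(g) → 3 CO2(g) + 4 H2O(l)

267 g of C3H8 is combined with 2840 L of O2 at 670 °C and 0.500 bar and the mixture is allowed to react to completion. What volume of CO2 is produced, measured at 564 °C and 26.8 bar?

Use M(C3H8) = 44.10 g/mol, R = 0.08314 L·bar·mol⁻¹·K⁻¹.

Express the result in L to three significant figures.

n(C3H8) = 267 / 44.10 = 6.054 mol
n(O2) = PV/RT = (0.500 × 2840) / (0.08314 × 943.15) = 18.11 mol
For 6.054 mol C3H8, stoichiometry requires (5/1) × 6.054 = 30.27 mol O2; 18.11 mol is available, so O2 is limiting.
n(CO2) = (3/5) × 18.11 = 10.87 mol
V(CO2) = nRT/P = 10.87 × 0.08314 × 837.15 / 26.8 = 28.23 L

28.2 L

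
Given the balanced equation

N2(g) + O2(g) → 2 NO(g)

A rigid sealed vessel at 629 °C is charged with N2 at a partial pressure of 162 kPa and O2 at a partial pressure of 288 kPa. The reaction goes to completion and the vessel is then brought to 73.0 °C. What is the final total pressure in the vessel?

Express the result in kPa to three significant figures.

Because the vessel is rigid and T is held at 629 °C, work the stoichiometry in partial pressures (P_i = n_iRT/V).
P(O2) required for 162 kPa of N2 = (1/1) × 162 = 162.0 kPa; available 288 kPa, so N2 is limiting.
P(O2) remaining = 288 − (1/1) × 162 = 126.0 kPa
P(gaseous products) = (2)/1 × 162 = 324.0 kPa
P_total at 629 °C = 126.0 + 324.0 = 450.0 kPa
Scaling to 73.0 °C: P = 450.0 × 346.15/902.15 = 172.7 kPa

173 kPa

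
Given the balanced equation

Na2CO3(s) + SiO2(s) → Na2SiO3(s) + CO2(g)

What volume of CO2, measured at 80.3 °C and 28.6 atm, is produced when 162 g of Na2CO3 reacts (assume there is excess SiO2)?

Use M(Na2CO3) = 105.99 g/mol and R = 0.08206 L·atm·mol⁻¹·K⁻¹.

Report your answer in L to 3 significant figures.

n(Na2CO3) = 162.0 / 105.99 = 1.528 mol
n(CO2) = (1/1) × 1.528 = 1.528 mol
V = nRT/P = 1.528 × 0.08206 × 353.45 / 28.6 = 1.550 L

1.55 L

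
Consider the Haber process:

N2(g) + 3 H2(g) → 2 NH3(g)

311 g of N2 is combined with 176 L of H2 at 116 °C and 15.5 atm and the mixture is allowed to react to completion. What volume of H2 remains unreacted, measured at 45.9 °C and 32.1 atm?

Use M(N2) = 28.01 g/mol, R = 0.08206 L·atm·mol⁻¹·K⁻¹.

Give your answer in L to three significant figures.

n(N2) = 311 / 28.01 = 11.10 mol
n(H2) = PV/RT = (15.5 × 176) / (0.08206 × 389.15) = 85.43 mol
For 11.10 mol N2, stoichiometry requires (3/1) × 11.10 = 33.30 mol H2; 85.43 mol is available, so N2 is limiting.
n(H2) consumed = (3/1) × 11.10 = 33.30 mol; remaining = 85.43 − 33.30 = 52.13 mol
V(H2) = nRT/P = 52.13 × 0.08206 × 319.05 / 32.1 = 42.52 L

42.5 L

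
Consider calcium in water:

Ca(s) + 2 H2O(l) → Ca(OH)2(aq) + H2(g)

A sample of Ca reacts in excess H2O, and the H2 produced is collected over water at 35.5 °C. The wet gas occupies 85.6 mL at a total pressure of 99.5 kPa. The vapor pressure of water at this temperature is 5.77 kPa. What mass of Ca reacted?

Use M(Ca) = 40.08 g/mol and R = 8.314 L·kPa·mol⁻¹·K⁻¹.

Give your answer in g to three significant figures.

0.125 g

P(H2) = 99.5 − 5.77 = 93.73 kPa
n(H2) = PV/RT = (93.73 × 0.08560) / (8.314 × 308.65) = 0.003127 mol
n(Ca) = (1/1) × 0.003127 = 0.003127 mol
m(Ca) = 0.003127 × 40.08 = 0.1253 g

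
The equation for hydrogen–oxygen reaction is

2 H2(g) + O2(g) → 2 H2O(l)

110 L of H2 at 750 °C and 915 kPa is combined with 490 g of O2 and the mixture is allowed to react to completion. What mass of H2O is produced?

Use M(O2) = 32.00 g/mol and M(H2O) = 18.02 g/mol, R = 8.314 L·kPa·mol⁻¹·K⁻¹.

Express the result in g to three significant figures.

213 g

n(H2) = PV/RT = (915 × 110) / (8.314 × 1023.15) = 11.83 mol
n(O2) = 490 / 32.00 = 15.31 mol
For 11.83 mol H2, stoichiometry requires (1/2) × 11.83 = 5.915 mol O2; 15.31 mol is available, so H2 is limiting.
n(H2O) = (2/2) × 11.83 = 11.83 mol
m(H2O) = 11.83 × 18.02 = 213.2 g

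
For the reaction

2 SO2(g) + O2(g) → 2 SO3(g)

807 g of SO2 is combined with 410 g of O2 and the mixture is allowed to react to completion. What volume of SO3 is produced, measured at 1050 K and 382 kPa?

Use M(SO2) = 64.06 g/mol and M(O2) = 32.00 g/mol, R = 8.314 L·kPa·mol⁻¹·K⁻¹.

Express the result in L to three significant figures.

288 L

n(SO2) = 807 / 64.06 = 12.60 mol
n(O2) = 410 / 32.00 = 12.81 mol
For 12.60 mol SO2, stoichiometry requires (1/2) × 12.60 = 6.300 mol O2; 12.81 mol is available, so SO2 is limiting.
n(SO3) = (2/2) × 12.60 = 12.60 mol
V(SO3) = nRT/P = 12.60 × 8.314 × 1050 / 382 = 287.9 L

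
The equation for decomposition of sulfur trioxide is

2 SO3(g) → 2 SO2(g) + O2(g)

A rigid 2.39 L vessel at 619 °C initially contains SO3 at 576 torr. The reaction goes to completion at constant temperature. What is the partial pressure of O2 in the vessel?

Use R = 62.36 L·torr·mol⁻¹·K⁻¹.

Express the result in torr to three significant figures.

288 torr

n(SO3)₀ = PV/RT = (576 × 2.39) / (62.36 × 892.15) = 0.02474 mol
n(O2) = (1/2) × 0.02474 = 0.01237 mol
P(O2) = nRT/V = 0.01237 × 62.36 × 892.15 / 2.39 = 287.9 torr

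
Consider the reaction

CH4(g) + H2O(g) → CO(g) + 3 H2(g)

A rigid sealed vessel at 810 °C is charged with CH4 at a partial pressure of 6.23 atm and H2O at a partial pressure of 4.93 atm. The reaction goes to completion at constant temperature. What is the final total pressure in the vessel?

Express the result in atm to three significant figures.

Because the vessel is rigid and T is held at 810 °C, work the stoichiometry in partial pressures (P_i = n_iRT/V).
P(H2O) required for 6.23 atm of CH4 = (1/1) × 6.23 = 6.230 atm; available 4.93 atm, so H2O is limiting.
P(CH4) remaining = 6.23 − (1/1) × 4.93 = 1.300 atm
P(gaseous products) = (1+3)/1 × 4.93 = 19.72 atm
P_total at 810 °C = 1.300 + 19.72 = 21.02 atm

21.0 atm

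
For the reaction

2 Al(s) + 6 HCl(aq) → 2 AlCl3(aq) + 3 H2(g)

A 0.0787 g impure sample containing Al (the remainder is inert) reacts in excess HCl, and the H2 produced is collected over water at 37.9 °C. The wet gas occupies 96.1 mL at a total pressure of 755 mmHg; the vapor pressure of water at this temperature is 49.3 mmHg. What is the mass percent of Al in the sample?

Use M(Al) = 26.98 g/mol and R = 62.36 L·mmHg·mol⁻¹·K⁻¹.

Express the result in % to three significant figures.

P(H2) = 755 − 49.3 = 705.7 mmHg
n(H2) = PV/RT = (705.7 × 0.09610) / (62.36 × 311.05) = 0.003496 mol
n(Al) = (2/3) × 0.003496 = 0.002331 mol
m(Al) = 0.002331 × 26.98 = 0.06289 g
%Al = 0.06289 / 0.0787 × 100 = 79.91%

79.9 %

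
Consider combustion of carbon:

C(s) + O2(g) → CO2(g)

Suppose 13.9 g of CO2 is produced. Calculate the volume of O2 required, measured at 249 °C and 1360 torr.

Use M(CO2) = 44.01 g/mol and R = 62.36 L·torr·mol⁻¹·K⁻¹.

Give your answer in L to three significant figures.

n(CO2) = 13.90 / 44.01 = 0.3158 mol
n(O2) = (1/1) × 0.3158 = 0.3158 mol
V = nRT/P = 0.3158 × 62.36 × 522.15 / 1360 = 7.561 L

7.56 L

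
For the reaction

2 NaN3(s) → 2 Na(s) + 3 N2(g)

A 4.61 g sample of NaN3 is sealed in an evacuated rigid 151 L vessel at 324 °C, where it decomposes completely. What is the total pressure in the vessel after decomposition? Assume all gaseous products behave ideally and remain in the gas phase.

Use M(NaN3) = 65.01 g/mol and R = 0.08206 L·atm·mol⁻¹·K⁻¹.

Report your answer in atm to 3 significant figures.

n(NaN3) = 4.61 / 65.01 = 0.07091 mol
n(gas produced) = (3/2) × 0.07091 = 0.1064 mol
P = nRT/V = 0.1064 × 0.08206 × 597.15 / 151 = 0.03453 atm

0.0345 atm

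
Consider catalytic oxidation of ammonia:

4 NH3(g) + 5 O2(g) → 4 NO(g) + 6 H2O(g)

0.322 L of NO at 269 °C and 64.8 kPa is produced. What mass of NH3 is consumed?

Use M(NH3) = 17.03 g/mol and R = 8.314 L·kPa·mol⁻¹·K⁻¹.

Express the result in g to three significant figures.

0.0788 g

n(NO) = PV/RT = (64.8 × 0.322) / (8.314 × 542.15) = 0.004629 mol
n(NH3) = (4/4) × 0.004629 = 0.004629 mol
m(NH3) = 0.004629 × 17.03 = 0.07883 g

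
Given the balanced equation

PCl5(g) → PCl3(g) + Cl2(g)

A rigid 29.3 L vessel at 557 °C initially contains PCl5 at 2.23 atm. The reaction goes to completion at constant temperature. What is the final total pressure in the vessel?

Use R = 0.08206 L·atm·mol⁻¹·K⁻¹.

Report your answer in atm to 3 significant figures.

4.46 atm

Since T and V are fixed, P_final/P_initial = n_final/n_initial = 2/1.
P_final = (2/1) × 2.23 = 4.460 atm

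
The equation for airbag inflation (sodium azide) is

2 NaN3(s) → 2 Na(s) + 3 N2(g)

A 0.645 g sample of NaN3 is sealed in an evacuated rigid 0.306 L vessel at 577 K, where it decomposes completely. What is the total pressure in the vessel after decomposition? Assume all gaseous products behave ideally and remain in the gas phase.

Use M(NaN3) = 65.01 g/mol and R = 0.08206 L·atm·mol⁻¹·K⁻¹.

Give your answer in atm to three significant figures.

n(NaN3) = 0.645 / 65.01 = 0.009922 mol
n(gas produced) = (3/2) × 0.009922 = 0.01488 mol
P = nRT/V = 0.01488 × 0.08206 × 577 / 0.306 = 2.302 atm

2.30 atm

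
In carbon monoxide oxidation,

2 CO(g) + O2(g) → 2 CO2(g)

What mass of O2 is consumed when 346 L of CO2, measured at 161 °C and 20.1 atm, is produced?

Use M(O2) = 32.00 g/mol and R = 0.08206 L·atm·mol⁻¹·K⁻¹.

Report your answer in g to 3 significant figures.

n(CO2) = PV/RT = (20.1 × 346) / (0.08206 × 434.15) = 195.2 mol
n(O2) = (1/2) × 195.2 = 97.60 mol
m(O2) = 97.60 × 32.00 = 3123 g

3120 g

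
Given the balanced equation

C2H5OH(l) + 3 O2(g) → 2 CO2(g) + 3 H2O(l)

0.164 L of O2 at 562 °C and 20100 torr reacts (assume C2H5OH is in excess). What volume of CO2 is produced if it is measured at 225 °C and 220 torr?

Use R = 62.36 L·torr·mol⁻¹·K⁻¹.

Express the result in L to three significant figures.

n(O2) = PV/RT = (20100 × 0.164) / (62.36 × 835.15) = 0.06329 mol
n(CO2) = (2/3) × 0.06329 = 0.04219 mol
V = nRT/P = 0.04219 × 62.36 × 498.15 / 220 = 5.957 L

5.96 L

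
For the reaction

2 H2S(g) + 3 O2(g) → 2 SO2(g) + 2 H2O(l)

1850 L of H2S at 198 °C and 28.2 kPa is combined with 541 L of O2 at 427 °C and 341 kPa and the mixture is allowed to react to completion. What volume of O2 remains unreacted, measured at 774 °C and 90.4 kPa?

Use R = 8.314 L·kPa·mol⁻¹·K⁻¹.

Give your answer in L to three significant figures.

1130 L

n(H2S) = PV/RT = (28.2 × 1850) / (8.314 × 471.15) = 13.32 mol
n(O2) = PV/RT = (341 × 541) / (8.314 × 700.15) = 31.69 mol
For 13.32 mol H2S, stoichiometry requires (3/2) × 13.32 = 19.98 mol O2; 31.69 mol is available, so H2S is limiting.
n(O2) consumed = (3/2) × 13.32 = 19.98 mol; remaining = 31.69 − 19.98 = 11.71 mol
V(O2) = nRT/P = 11.71 × 8.314 × 1047.15 / 90.4 = 1128 L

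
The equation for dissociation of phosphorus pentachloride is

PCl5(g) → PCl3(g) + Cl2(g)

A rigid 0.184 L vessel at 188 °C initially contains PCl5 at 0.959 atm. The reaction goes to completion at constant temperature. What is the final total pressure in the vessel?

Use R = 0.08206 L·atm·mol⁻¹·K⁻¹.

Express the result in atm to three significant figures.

1.92 atm

Rigid vessel, constant T ⇒ P scales with total gas moles (1 → 2).
P_final = (2/1) × 0.959 = 1.918 atm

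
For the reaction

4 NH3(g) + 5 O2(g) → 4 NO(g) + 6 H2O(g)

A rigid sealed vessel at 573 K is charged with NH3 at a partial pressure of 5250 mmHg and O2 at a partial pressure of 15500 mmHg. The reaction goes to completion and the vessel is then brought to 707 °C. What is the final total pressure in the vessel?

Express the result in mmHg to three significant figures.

With V and T fixed, P_i ∝ n_i, so the mole ratios apply directly to partial pressures at 573 K.
P(O2) required for 5250 mmHg of NH3 = (5/4) × 5250 = 6562 mmHg; available 15500 mmHg, so NH3 is limiting.
P(O2) remaining = 15500 − (5/4) × 5250 = 8938 mmHg
P(gaseous products) = (4+6)/4 × 5250 = 13120 mmHg
P_total at 573 K = 8938 + 13120 = 22060 mmHg
Scaling to 707 °C: P = 22060 × 980.15/573 = 37730 mmHg

37700 mmHg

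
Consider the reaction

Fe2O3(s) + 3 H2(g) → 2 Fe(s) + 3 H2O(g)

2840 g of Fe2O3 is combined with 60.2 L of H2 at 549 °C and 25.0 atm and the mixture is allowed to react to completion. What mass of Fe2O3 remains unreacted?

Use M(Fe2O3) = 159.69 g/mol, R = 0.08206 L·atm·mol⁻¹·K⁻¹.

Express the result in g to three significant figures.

n(Fe2O3) = 2840 / 159.69 = 17.78 mol
n(H2) = PV/RT = (25.0 × 60.2) / (0.08206 × 822.15) = 22.31 mol
For 17.78 mol Fe2O3, stoichiometry requires (3/1) × 17.78 = 53.34 mol H2; 22.31 mol is available, so H2 is limiting.
n(Fe2O3) consumed = (1/3) × 22.31 = 7.437 mol; remaining = 17.78 − 7.437 = 10.34 mol
m(Fe2O3) = 10.34 × 159.69 = 1651 g

1650 g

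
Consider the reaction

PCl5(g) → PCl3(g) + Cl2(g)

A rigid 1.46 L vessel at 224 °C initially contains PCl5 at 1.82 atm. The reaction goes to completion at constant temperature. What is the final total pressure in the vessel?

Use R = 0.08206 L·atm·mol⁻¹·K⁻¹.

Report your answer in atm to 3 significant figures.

3.64 atm

Since T and V are fixed, P_final/P_initial = n_final/n_initial = 2/1.
P_final = (2/1) × 1.82 = 3.640 atm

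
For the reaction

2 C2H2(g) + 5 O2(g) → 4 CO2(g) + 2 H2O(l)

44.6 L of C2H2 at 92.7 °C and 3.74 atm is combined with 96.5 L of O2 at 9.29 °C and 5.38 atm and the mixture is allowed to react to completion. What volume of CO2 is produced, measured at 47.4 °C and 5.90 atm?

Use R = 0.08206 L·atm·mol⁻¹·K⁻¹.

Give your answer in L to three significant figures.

49.5 L

n(C2H2) = PV/RT = (3.74 × 44.6) / (0.08206 × 365.85) = 5.556 mol
n(O2) = PV/RT = (5.38 × 96.5) / (0.08206 × 282.44) = 22.40 mol
For 5.556 mol C2H2, stoichiometry requires (5/2) × 5.556 = 13.89 mol O2; 22.40 mol is available, so C2H2 is limiting.
n(CO2) = (4/2) × 5.556 = 11.11 mol
V(CO2) = nRT/P = 11.11 × 0.08206 × 320.55 / 5.90 = 49.53 L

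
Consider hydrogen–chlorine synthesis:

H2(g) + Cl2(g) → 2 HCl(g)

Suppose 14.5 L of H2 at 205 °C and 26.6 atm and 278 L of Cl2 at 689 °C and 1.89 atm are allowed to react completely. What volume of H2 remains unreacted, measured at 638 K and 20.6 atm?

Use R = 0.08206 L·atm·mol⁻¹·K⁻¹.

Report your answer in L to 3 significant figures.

8.07 L

n(H2) = PV/RT = (26.6 × 14.5) / (0.08206 × 478.15) = 9.830 mol
n(Cl2) = PV/RT = (1.89 × 278) / (0.08206 × 962.15) = 6.655 mol
For 9.830 mol H2, stoichiometry requires (1/1) × 9.830 = 9.830 mol Cl2; 6.655 mol is available, so Cl2 is limiting.
n(H2) consumed = (1/1) × 6.655 = 6.655 mol; remaining = 9.830 − 6.655 = 3.175 mol
V(H2) = nRT/P = 3.175 × 0.08206 × 638 / 20.6 = 8.069 L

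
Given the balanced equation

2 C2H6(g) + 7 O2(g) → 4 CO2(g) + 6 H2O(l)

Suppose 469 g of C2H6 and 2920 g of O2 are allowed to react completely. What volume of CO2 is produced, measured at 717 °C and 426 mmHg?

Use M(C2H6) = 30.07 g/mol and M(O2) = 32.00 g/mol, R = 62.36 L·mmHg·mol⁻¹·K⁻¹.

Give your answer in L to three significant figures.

n(C2H6) = 469 / 30.07 = 15.60 mol
n(O2) = 2920 / 32.00 = 91.25 mol
For 15.60 mol C2H6, stoichiometry requires (7/2) × 15.60 = 54.60 mol O2; 91.25 mol is available, so C2H6 is limiting.
n(CO2) = (4/2) × 15.60 = 31.20 mol
V(CO2) = nRT/P = 31.20 × 62.36 × 990.15 / 426 = 4522 L

4520 L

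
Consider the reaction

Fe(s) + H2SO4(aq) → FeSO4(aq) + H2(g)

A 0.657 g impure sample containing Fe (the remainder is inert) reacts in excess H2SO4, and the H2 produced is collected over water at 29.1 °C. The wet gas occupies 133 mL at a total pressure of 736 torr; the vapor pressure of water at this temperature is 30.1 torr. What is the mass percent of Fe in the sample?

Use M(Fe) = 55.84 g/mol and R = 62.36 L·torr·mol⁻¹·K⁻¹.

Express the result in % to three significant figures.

P(H2) = 736 − 30.1 = 705.9 torr
n(H2) = PV/RT = (705.9 × 0.1330) / (62.36 × 302.25) = 0.004981 mol
n(Fe) = (1/1) × 0.004981 = 0.004981 mol
m(Fe) = 0.004981 × 55.84 = 0.2781 g
%Fe = 0.2781 / 0.657 × 100 = 42.33%

42.3 %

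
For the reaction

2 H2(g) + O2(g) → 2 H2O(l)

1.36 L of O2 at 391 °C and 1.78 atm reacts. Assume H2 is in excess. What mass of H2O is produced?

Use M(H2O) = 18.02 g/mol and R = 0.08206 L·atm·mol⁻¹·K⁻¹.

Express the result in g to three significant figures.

n(O2) = PV/RT = (1.78 × 1.36) / (0.08206 × 664.15) = 0.04442 mol
n(H2O) = (2/1) × 0.04442 = 0.08884 mol
m(H2O) = 0.08884 × 18.02 = 1.601 g

1.60 g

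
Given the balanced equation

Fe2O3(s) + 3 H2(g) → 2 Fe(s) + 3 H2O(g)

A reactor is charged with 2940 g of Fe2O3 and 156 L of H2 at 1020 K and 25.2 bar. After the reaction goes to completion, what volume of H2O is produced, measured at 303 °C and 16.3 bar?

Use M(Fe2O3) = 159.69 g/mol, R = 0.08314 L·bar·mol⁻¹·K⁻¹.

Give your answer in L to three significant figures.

n(Fe2O3) = 2940 / 159.69 = 18.41 mol
n(H2) = PV/RT = (25.2 × 156) / (0.08314 × 1020) = 46.36 mol
For 18.41 mol Fe2O3, stoichiometry requires (3/1) × 18.41 = 55.23 mol H2; 46.36 mol is available, so H2 is limiting.
n(H2O) = (3/3) × 46.36 = 46.36 mol
V(H2O) = nRT/P = 46.36 × 0.08314 × 576.15 / 16.3 = 136.2 L

136 L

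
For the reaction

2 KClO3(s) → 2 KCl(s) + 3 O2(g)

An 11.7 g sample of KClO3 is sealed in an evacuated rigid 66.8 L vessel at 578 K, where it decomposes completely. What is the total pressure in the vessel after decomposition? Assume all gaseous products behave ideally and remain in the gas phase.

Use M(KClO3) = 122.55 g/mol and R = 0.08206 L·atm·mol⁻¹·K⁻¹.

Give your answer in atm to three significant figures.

n(KClO3) = 11.7 / 122.55 = 0.09547 mol
n(gas produced) = (3/2) × 0.09547 = 0.1432 mol
P = nRT/V = 0.1432 × 0.08206 × 578 / 66.8 = 0.1017 atm

0.102 atm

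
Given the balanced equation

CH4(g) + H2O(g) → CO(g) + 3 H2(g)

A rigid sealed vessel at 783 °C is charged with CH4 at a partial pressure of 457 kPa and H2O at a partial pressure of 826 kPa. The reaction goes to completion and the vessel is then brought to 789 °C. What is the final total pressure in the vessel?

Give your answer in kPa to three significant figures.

At constant V, partial pressures at 783 °C are proportional to moles, so apply stoichiometry directly to pressures.
P(H2O) required for 457 kPa of CH4 = (1/1) × 457 = 457.0 kPa; available 826 kPa, so CH4 is limiting.
P(H2O) remaining = 826 − (1/1) × 457 = 369.0 kPa
P(gaseous products) = (1+3)/1 × 457 = 1828 kPa
P_total at 783 °C = 369.0 + 1828 = 2197 kPa
Scaling to 789 °C: P = 2197 × 1062.15/1056.15 = 2209 kPa

2210 kPa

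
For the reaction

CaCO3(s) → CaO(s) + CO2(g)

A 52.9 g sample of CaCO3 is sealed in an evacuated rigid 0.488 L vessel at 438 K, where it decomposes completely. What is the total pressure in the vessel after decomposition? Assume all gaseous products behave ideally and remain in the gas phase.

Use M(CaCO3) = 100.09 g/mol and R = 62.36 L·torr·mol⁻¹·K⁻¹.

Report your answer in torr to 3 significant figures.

n(CaCO3) = 52.9 / 100.09 = 0.5285 mol
n(gas produced) = (1/1) × 0.5285 = 0.5285 mol
P = nRT/V = 0.5285 × 62.36 × 438 / 0.488 = 29580 torr

29600 torr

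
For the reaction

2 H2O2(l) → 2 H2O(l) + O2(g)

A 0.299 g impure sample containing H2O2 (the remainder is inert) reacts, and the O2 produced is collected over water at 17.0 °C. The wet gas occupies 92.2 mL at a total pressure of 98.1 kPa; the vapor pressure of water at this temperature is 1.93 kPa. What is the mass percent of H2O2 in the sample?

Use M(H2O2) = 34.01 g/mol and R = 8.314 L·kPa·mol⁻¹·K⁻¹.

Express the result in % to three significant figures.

P(O2) = 98.1 − 1.93 = 96.17 kPa
n(O2) = PV/RT = (96.17 × 0.09220) / (8.314 × 290.15) = 0.003676 mol
n(H2O2) = (2/1) × 0.003676 = 0.007352 mol
m(H2O2) = 0.007352 × 34.01 = 0.2500 g
%H2O2 = 0.2500 / 0.299 × 100 = 83.61%

83.6 %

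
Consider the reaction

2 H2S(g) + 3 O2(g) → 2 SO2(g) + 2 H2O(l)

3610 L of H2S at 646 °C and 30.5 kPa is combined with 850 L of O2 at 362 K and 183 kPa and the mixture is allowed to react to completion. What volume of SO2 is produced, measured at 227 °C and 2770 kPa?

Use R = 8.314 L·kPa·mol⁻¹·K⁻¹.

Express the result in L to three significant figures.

n(H2S) = PV/RT = (30.5 × 3610) / (8.314 × 919.15) = 14.41 mol
n(O2) = PV/RT = (183 × 850) / (8.314 × 362) = 51.68 mol
For 14.41 mol H2S, stoichiometry requires (3/2) × 14.41 = 21.62 mol O2; 51.68 mol is available, so H2S is limiting.
n(SO2) = (2/2) × 14.41 = 14.41 mol
V(SO2) = nRT/P = 14.41 × 8.314 × 500.15 / 2770 = 21.63 L

21.6 L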